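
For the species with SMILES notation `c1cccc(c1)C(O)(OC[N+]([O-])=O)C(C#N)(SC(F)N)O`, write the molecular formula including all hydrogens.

Heavy atoms from the SMILES: 11 C, 1 F, 3 N, 5 O, 1 S.
Implicit hydrogens by atom environment:
  5 × C (aromatic): 1 H each → 5
  3 × C: no H
  2 × O: 1 H each → 2
  2 × O: no H
  1 × C: 2 H
  1 × C: 1 H
  1 × C (aromatic): no H
  1 × F: no H
  1 × N: 2 H
  1 × N (charge +1): no H
  1 × N: no H
  1 × O (charge -1): no H
  1 × S: no H
  Total hydrogens = 12.
Molecular formula: C11H12FN3O5S

C11H12FN3O5S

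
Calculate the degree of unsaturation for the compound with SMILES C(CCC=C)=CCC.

2

Molecular formula from the SMILES: C8H14.
DoU = (2C + 2 + N − H − X)/2 = (2·8 + 2 + 0 − 14 − 0)/2 = 4/2 = 2.
(Structurally: 0 ring(s) + 2 π bond(s) = 2.)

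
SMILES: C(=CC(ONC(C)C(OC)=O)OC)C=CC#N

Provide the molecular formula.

Heavy atoms from the SMILES: 11 C, 2 N, 4 O.
Implicit hydrogens by atom environment:
  6 × C: 1 H each → 6
  4 × O: no H
  3 × C: 3 H each → 9
  2 × C: no H
  1 × N: 1 H
  1 × N: no H
  Total hydrogens = 16.
Molecular formula: C11H16N2O4

C11H16N2O4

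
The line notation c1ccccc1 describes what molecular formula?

C6H6

Heavy atoms from the SMILES: 6 C.
Implicit hydrogens by atom environment:
  6 × C (aromatic): 1 H each → 6
  Total hydrogens = 6.
Molecular formula: C6H6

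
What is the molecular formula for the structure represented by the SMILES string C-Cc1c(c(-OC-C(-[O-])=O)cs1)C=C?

Heavy atoms from the SMILES: 10 C, 3 O, 1 S.
Implicit hydrogens by atom environment:
  3 × C: 2 H each → 6
  3 × C (aromatic): no H
  2 × O: no H
  1 × C: 3 H
  1 × C (aromatic): 1 H
  1 × C: 1 H
  1 × C: no H
  1 × O (charge -1): no H
  1 × S (aromatic): no H
  Total hydrogens = 11.
Net charge -1.
Molecular formula: C10H11O3S-

C10H11O3S-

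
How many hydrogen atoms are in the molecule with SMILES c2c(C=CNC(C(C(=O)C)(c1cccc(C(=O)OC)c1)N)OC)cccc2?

Hydrogens are implicit in SMILES; fill each atom to its normal valence:
  9 × C (aromatic): 1 H each → 9
  4 × O: no H
  3 × C: 3 H each → 9
  3 × C: 1 H each → 3
  3 × C: no H
  3 × C (aromatic): no H
  1 × N: 2 H
  1 × N: 1 H
  Total hydrogens = 24.

24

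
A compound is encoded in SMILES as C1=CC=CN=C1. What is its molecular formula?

Heavy atoms from the SMILES: 5 C, 1 N.
Implicit hydrogens by atom environment:
  5 × C (aromatic): 1 H each → 5
  1 × N (aromatic): no H
  Total hydrogens = 5.
Molecular formula: C5H5N

C5H5N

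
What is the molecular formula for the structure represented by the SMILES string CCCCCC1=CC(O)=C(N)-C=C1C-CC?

Heavy atoms from the SMILES: 14 C, 1 N, 1 O.
Implicit hydrogens by atom environment:
  6 × C: 2 H each → 12
  4 × C (aromatic): no H
  2 × C: 3 H each → 6
  2 × C (aromatic): 1 H each → 2
  1 × N: 2 H
  1 × O: 1 H
  Total hydrogens = 23.
Molecular formula: C14H23NO

C14H23NO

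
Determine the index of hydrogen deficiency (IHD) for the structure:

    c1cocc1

3

Molecular formula from the SMILES: C4H4O.
DoU = (2C + 2 + N − H − X)/2 = (2·4 + 2 + 0 − 4 − 0)/2 = 6/2 = 3.
(Structurally: 1 ring(s) + 2 π bond(s) = 3.)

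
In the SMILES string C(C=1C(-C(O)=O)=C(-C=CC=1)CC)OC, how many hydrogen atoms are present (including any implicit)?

14

Hydrogens are implicit in SMILES; fill each atom to its normal valence:
  3 × C (aromatic): 1 H each → 3
  3 × C (aromatic): no H
  2 × C: 3 H each → 6
  2 × C: 2 H each → 4
  2 × O: no H
  1 × C: no H
  1 × O: 1 H
  Total hydrogens = 14.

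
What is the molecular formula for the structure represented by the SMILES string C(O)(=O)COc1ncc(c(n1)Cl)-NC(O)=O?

Heavy atoms from the SMILES: 7 C, 1 Cl, 3 N, 5 O.
Implicit hydrogens by atom environment:
  3 × C (aromatic): no H
  3 × O: no H
  2 × C: no H
  2 × N (aromatic): no H
  2 × O: 1 H each → 2
  1 × C: 2 H
  1 × C (aromatic): 1 H
  1 × Cl: no H
  1 × N: 1 H
  Total hydrogens = 6.
Molecular formula: C7H6ClN3O5

C7H6ClN3O5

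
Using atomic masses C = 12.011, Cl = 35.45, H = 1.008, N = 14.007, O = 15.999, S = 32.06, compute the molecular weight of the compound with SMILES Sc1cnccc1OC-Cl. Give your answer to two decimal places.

175.63

Molecular formula: C6H6ClNOS.
M = 6×12.011 + 1×35.45 + 6×1.008 + 1×14.007 + 1×15.999 + 1×32.06 = 175.63 g/mol.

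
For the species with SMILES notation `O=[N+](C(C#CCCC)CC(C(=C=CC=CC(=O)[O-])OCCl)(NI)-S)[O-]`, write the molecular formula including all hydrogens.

C15H17ClIN2O5S-

Heavy atoms from the SMILES: 15 C, 1 Cl, 1 I, 2 N, 5 O, 1 S.
Implicit hydrogens by atom environment:
  6 × C: no H
  4 × C: 2 H each → 8
  4 × C: 1 H each → 4
  3 × O: no H
  2 × O (charge -1): no H
  1 × C: 3 H
  1 × Cl: no H
  1 × I: no H
  1 × N: 1 H
  1 × N (charge +1): no H
  1 × S: 1 H
  Total hydrogens = 17.
Net charge -1.
Molecular formula: C15H17ClIN2O5S-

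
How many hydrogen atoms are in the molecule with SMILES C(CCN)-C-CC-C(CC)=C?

21

Hydrogens are implicit in SMILES; fill each atom to its normal valence:
  8 × C: 2 H each → 16
  1 × C: 3 H
  1 × C: no H
  1 × N: 2 H
  Total hydrogens = 21.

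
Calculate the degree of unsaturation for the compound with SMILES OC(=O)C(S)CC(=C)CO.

2

Molecular formula from the SMILES: C6H10O3S.
DoU = (2C + 2 + N − H − X)/2 = (2·6 + 2 + 0 − 10 − 0)/2 = 4/2 = 2.
(Structurally: 0 ring(s) + 2 π bond(s) = 2.)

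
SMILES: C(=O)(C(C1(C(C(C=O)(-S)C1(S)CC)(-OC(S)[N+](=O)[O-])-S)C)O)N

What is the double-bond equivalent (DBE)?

Molecular formula from the SMILES: C11H18N2O6S4.
DoU = (2C + 2 + N − H − X)/2 = (2·11 + 2 + 2 − 18 − 0)/2 = 8/2 = 4.
(Structurally: 1 ring(s) + 3 π bond(s) = 4.)

4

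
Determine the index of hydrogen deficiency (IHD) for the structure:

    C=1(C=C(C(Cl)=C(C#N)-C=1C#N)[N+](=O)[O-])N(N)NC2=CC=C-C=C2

13

Molecular formula from the SMILES: C14H9ClN6O2.
DoU = (2C + 2 + N − H − X)/2 = (2·14 + 2 + 6 − 9 − 1)/2 = 26/2 = 13.
(Structurally: 2 ring(s) + 11 π bond(s) = 13.)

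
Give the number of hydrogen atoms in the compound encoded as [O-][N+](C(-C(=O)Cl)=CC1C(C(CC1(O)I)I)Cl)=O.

Hydrogens are implicit in SMILES; fill each atom to its normal valence:
  4 × C: 1 H each → 4
  3 × C: no H
  2 × Cl: no H
  2 × I: no H
  2 × O: no H
  1 × C: 2 H
  1 × N (charge +1): no H
  1 × O: 1 H
  1 × O (charge -1): no H
  Total hydrogens = 7.

7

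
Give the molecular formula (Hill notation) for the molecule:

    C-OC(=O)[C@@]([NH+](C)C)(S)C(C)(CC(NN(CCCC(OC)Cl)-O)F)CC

C16H34ClFN3O4S+

Heavy atoms from the SMILES: 16 C, 1 Cl, 1 F, 3 N, 4 O, 1 S.
Implicit hydrogens by atom environment:
  6 × C: 3 H each → 18
  5 × C: 2 H each → 10
  3 × C: no H
  3 × O: no H
  2 × C: 1 H each → 2
  1 × Cl: no H
  1 × F: no H
  1 × N: 1 H
  1 × N (charge +1): 1 H
  1 × N: no H
  1 × O: 1 H
  1 × S: 1 H
  Total hydrogens = 34.
Net charge +1.
Molecular formula: C16H34ClFN3O4S+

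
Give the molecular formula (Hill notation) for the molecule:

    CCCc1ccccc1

Heavy atoms from the SMILES: 9 C.
Implicit hydrogens by atom environment:
  5 × C (aromatic): 1 H each → 5
  2 × C: 2 H each → 4
  1 × C: 3 H
  1 × C (aromatic): no H
  Total hydrogens = 12.
Molecular formula: C9H12

C9H12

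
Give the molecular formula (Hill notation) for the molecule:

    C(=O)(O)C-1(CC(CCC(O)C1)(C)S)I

Heavy atoms from the SMILES: 9 C, 1 I, 3 O, 1 S.
Implicit hydrogens by atom environment:
  4 × C: 2 H each → 8
  3 × C: no H
  2 × O: 1 H each → 2
  1 × C: 3 H
  1 × C: 1 H
  1 × I: no H
  1 × O: no H
  1 × S: 1 H
  Total hydrogens = 15.
Molecular formula: C9H15IO3S

C9H15IO3S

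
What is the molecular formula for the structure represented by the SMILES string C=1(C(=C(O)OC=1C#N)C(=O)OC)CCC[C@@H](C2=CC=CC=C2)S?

Heavy atoms from the SMILES: 17 C, 1 N, 4 O, 1 S.
Implicit hydrogens by atom environment:
  5 × C (aromatic): 1 H each → 5
  5 × C (aromatic): no H
  3 × C: 2 H each → 6
  2 × C: no H
  2 × O: no H
  1 × C: 3 H
  1 × C: 1 H
  1 × N: no H
  1 × O: 1 H
  1 × O (aromatic): no H
  1 × S: 1 H
  Total hydrogens = 17.
Molecular formula: C17H17NO4S

C17H17NO4S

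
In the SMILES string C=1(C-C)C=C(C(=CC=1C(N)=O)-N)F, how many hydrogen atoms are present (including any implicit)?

11

Hydrogens are implicit in SMILES; fill each atom to its normal valence:
  4 × C (aromatic): no H
  2 × C (aromatic): 1 H each → 2
  2 × N: 2 H each → 4
  1 × C: 3 H
  1 × C: 2 H
  1 × C: no H
  1 × F: no H
  1 × O: no H
  Total hydrogens = 11.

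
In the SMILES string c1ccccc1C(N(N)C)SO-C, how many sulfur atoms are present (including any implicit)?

1

The symbol for sulfur appears 1 time in the SMILES.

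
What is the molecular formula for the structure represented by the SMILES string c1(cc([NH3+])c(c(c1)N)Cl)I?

C6H7ClIN2+

Heavy atoms from the SMILES: 6 C, 1 Cl, 1 I, 2 N.
Implicit hydrogens by atom environment:
  4 × C (aromatic): no H
  2 × C (aromatic): 1 H each → 2
  1 × Cl: no H
  1 × I: no H
  1 × N (charge +1): 3 H
  1 × N: 2 H
  Total hydrogens = 7.
Net charge +1.
Molecular formula: C6H7ClIN2+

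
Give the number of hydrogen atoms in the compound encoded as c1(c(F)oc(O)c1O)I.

2

Hydrogens are implicit in SMILES; fill each atom to its normal valence:
  4 × C (aromatic): no H
  2 × O: 1 H each → 2
  1 × F: no H
  1 × I: no H
  1 × O (aromatic): no H
  Total hydrogens = 2.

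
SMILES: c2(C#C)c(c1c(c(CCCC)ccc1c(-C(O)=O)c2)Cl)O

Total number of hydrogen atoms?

Hydrogens are implicit in SMILES; fill each atom to its normal valence:
  7 × C (aromatic): no H
  3 × C: 2 H each → 6
  3 × C (aromatic): 1 H each → 3
  2 × C: no H
  2 × O: 1 H each → 2
  1 × C: 3 H
  1 × C: 1 H
  1 × Cl: no H
  1 × O: no H
  Total hydrogens = 15.

15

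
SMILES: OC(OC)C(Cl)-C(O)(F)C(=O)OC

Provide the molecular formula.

C6H10ClFO5

Heavy atoms from the SMILES: 6 C, 1 Cl, 1 F, 5 O.
Implicit hydrogens by atom environment:
  3 × O: no H
  2 × C: 3 H each → 6
  2 × C: 1 H each → 2
  2 × C: no H
  2 × O: 1 H each → 2
  1 × Cl: no H
  1 × F: no H
  Total hydrogens = 10.
Molecular formula: C6H10ClFO5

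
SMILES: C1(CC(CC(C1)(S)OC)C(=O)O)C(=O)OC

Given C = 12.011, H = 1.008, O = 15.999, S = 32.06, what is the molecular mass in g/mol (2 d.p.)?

Molecular formula: C10H16O5S.
M = 10×12.011 + 16×1.008 + 5×15.999 + 1×32.06 = 248.29 g/mol.

248.29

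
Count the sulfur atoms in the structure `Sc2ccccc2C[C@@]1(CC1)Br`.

1

The symbol for sulfur appears 1 time in the SMILES.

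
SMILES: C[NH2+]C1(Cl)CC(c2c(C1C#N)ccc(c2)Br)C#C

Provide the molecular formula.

Heavy atoms from the SMILES: 1 Br, 14 C, 1 Cl, 2 N.
Implicit hydrogens by atom environment:
  3 × C (aromatic): 1 H each → 3
  3 × C: 1 H each → 3
  3 × C (aromatic): no H
  3 × C: no H
  1 × Br: no H
  1 × C: 3 H
  1 × C: 2 H
  1 × Cl: no H
  1 × N (charge +1): 2 H
  1 × N: no H
  Total hydrogens = 13.
Net charge +1.
Molecular formula: C14H13BrClN2+

C14H13BrClN2+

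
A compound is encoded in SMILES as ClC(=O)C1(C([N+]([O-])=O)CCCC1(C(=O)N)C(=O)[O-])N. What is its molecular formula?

Heavy atoms from the SMILES: 9 C, 1 Cl, 3 N, 6 O.
Implicit hydrogens by atom environment:
  5 × C: no H
  4 × O: no H
  3 × C: 2 H each → 6
  2 × N: 2 H each → 4
  2 × O (charge -1): no H
  1 × C: 1 H
  1 × Cl: no H
  1 × N (charge +1): no H
  Total hydrogens = 11.
Net charge -1.
Molecular formula: C9H11ClN3O6-

C9H11ClN3O6-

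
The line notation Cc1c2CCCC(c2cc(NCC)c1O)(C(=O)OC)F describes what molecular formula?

Heavy atoms from the SMILES: 15 C, 1 F, 1 N, 3 O.
Implicit hydrogens by atom environment:
  5 × C (aromatic): no H
  4 × C: 2 H each → 8
  3 × C: 3 H each → 9
  2 × C: no H
  2 × O: no H
  1 × C (aromatic): 1 H
  1 × F: no H
  1 × N: 1 H
  1 × O: 1 H
  Total hydrogens = 20.
Molecular formula: C15H20FNO3

C15H20FNO3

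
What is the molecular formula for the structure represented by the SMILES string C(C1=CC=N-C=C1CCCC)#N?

Heavy atoms from the SMILES: 10 C, 2 N.
Implicit hydrogens by atom environment:
  3 × C: 2 H each → 6
  3 × C (aromatic): 1 H each → 3
  2 × C (aromatic): no H
  1 × C: 3 H
  1 × C: no H
  1 × N (aromatic): no H
  1 × N: no H
  Total hydrogens = 12.
Molecular formula: C10H12N2

C10H12N2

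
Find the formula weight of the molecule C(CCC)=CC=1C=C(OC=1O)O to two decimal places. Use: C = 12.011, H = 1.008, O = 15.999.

168.19

Molecular formula: C9H12O3.
M = 9×12.011 + 12×1.008 + 3×15.999 = 168.19 g/mol.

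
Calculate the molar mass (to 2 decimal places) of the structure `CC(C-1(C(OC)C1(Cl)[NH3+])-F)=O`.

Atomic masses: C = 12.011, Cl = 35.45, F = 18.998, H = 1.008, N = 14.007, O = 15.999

182.60

Molecular formula: C6H10ClFNO2+.
M = 6×12.011 + 1×35.45 + 1×18.998 + 10×1.008 + 1×14.007 + 2×15.999 = 182.60 g/mol.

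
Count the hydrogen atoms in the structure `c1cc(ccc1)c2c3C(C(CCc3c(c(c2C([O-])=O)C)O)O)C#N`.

Hydrogens are implicit in SMILES; fill each atom to its normal valence:
  7 × C (aromatic): no H
  5 × C (aromatic): 1 H each → 5
  2 × C: 2 H each → 4
  2 × C: 1 H each → 2
  2 × C: no H
  2 × O: 1 H each → 2
  1 × C: 3 H
  1 × N: no H
  1 × O: no H
  1 × O (charge -1): no H
  Total hydrogens = 16.

16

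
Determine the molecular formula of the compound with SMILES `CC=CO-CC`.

C5H10O

Heavy atoms from the SMILES: 5 C, 1 O.
Implicit hydrogens by atom environment:
  2 × C: 3 H each → 6
  2 × C: 1 H each → 2
  1 × C: 2 H
  1 × O: no H
  Total hydrogens = 10.
Molecular formula: C5H10O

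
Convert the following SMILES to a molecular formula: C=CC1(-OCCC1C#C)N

C8H11NO

Heavy atoms from the SMILES: 8 C, 1 N, 1 O.
Implicit hydrogens by atom environment:
  3 × C: 2 H each → 6
  3 × C: 1 H each → 3
  2 × C: no H
  1 × N: 2 H
  1 × O: no H
  Total hydrogens = 11.
Molecular formula: C8H11NO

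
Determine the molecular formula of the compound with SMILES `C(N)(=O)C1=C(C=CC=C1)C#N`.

Heavy atoms from the SMILES: 8 C, 2 N, 1 O.
Implicit hydrogens by atom environment:
  4 × C (aromatic): 1 H each → 4
  2 × C (aromatic): no H
  2 × C: no H
  1 × N: 2 H
  1 × N: no H
  1 × O: no H
  Total hydrogens = 6.
Molecular formula: C8H6N2O

C8H6N2O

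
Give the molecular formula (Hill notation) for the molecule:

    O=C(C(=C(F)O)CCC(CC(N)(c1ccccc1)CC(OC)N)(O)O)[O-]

Heavy atoms from the SMILES: 17 C, 1 F, 2 N, 6 O.
Implicit hydrogens by atom environment:
  5 × C (aromatic): 1 H each → 5
  5 × C: no H
  4 × C: 2 H each → 8
  3 × O: 1 H each → 3
  2 × N: 2 H each → 4
  2 × O: no H
  1 × C: 3 H
  1 × C: 1 H
  1 × C (aromatic): no H
  1 × F: no H
  1 × O (charge -1): no H
  Total hydrogens = 24.
Net charge -1.
Molecular formula: C17H24FN2O6-

C17H24FN2O6-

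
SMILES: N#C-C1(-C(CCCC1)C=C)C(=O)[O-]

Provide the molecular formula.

Heavy atoms from the SMILES: 10 C, 1 N, 2 O.
Implicit hydrogens by atom environment:
  5 × C: 2 H each → 10
  3 × C: no H
  2 × C: 1 H each → 2
  1 × N: no H
  1 × O: no H
  1 × O (charge -1): no H
  Total hydrogens = 12.
Net charge -1.
Molecular formula: C10H12NO2-

C10H12NO2-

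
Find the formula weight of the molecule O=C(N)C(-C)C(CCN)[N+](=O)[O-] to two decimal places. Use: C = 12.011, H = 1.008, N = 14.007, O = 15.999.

175.19

Molecular formula: C6H13N3O3.
M = 6×12.011 + 13×1.008 + 3×14.007 + 3×15.999 = 175.19 g/mol.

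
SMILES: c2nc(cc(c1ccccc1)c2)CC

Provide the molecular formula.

C13H13N

Heavy atoms from the SMILES: 13 C, 1 N.
Implicit hydrogens by atom environment:
  8 × C (aromatic): 1 H each → 8
  3 × C (aromatic): no H
  1 × C: 3 H
  1 × C: 2 H
  1 × N (aromatic): no H
  Total hydrogens = 13.
Molecular formula: C13H13N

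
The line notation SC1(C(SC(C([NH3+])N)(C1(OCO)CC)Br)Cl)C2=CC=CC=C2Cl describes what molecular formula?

Heavy atoms from the SMILES: 1 Br, 14 C, 2 Cl, 2 N, 2 O, 2 S.
Implicit hydrogens by atom environment:
  4 × C (aromatic): 1 H each → 4
  3 × C: no H
  2 × C: 2 H each → 4
  2 × C: 1 H each → 2
  2 × C (aromatic): no H
  2 × Cl: no H
  1 × Br: no H
  1 × C: 3 H
  1 × N (charge +1): 3 H
  1 × N: 2 H
  1 × O: 1 H
  1 × O: no H
  1 × S: 1 H
  1 × S: no H
  Total hydrogens = 20.
Net charge +1.
Molecular formula: C14H20BrCl2N2O2S2+

C14H20BrCl2N2O2S2+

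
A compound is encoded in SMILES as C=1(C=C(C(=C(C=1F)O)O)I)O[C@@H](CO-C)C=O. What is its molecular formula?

Heavy atoms from the SMILES: 10 C, 1 F, 1 I, 5 O.
Implicit hydrogens by atom environment:
  5 × C (aromatic): no H
  3 × O: no H
  2 × C: 1 H each → 2
  2 × O: 1 H each → 2
  1 × C: 3 H
  1 × C: 2 H
  1 × C (aromatic): 1 H
  1 × F: no H
  1 × I: no H
  Total hydrogens = 10.
Molecular formula: C10H10FIO5

C10H10FIO5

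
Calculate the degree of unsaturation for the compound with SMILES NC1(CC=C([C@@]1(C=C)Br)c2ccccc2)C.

Molecular formula from the SMILES: C14H16BrN.
DoU = (2C + 2 + N − H − X)/2 = (2·14 + 2 + 1 − 16 − 1)/2 = 14/2 = 7.
(Structurally: 2 ring(s) + 5 π bond(s) = 7.)

7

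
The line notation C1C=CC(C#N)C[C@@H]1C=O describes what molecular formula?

Heavy atoms from the SMILES: 8 C, 1 N, 1 O.
Implicit hydrogens by atom environment:
  5 × C: 1 H each → 5
  2 × C: 2 H each → 4
  1 × C: no H
  1 × N: no H
  1 × O: no H
  Total hydrogens = 9.
Molecular formula: C8H9NO

C8H9NO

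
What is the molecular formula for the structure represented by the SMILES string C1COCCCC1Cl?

Heavy atoms from the SMILES: 6 C, 1 Cl, 1 O.
Implicit hydrogens by atom environment:
  5 × C: 2 H each → 10
  1 × C: 1 H
  1 × Cl: no H
  1 × O: no H
  Total hydrogens = 11.
Molecular formula: C6H11ClO

C6H11ClO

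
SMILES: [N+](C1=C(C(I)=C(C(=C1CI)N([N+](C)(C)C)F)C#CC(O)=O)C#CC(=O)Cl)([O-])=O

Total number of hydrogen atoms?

Hydrogens are implicit in SMILES; fill each atom to its normal valence:
  6 × C (aromatic): no H
  6 × C: no H
  3 × C: 3 H each → 9
  3 × O: no H
  2 × I: no H
  2 × N (charge +1): no H
  1 × C: 2 H
  1 × Cl: no H
  1 × F: no H
  1 × N: no H
  1 × O: 1 H
  1 × O (charge -1): no H
  Total hydrogens = 12.

12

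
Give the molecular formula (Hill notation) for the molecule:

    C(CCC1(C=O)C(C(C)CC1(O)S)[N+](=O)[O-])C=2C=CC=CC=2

C16H21NO4S

Heavy atoms from the SMILES: 16 C, 1 N, 4 O, 1 S.
Implicit hydrogens by atom environment:
  5 × C (aromatic): 1 H each → 5
  4 × C: 2 H each → 8
  3 × C: 1 H each → 3
  2 × C: no H
  2 × O: no H
  1 × C: 3 H
  1 × C (aromatic): no H
  1 × N (charge +1): no H
  1 × O: 1 H
  1 × O (charge -1): no H
  1 × S: 1 H
  Total hydrogens = 21.
Molecular formula: C16H21NO4S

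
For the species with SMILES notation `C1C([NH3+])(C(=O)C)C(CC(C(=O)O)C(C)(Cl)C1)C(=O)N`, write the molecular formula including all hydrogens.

C12H20ClN2O4+

Heavy atoms from the SMILES: 12 C, 1 Cl, 2 N, 4 O.
Implicit hydrogens by atom environment:
  5 × C: no H
  3 × C: 2 H each → 6
  3 × O: no H
  2 × C: 3 H each → 6
  2 × C: 1 H each → 2
  1 × Cl: no H
  1 × N (charge +1): 3 H
  1 × N: 2 H
  1 × O: 1 H
  Total hydrogens = 20.
Net charge +1.
Molecular formula: C12H20ClN2O4+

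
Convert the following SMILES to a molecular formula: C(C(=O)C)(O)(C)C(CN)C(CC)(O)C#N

C10H18N2O3

Heavy atoms from the SMILES: 10 C, 2 N, 3 O.
Implicit hydrogens by atom environment:
  4 × C: no H
  3 × C: 3 H each → 9
  2 × C: 2 H each → 4
  2 × O: 1 H each → 2
  1 × C: 1 H
  1 × N: 2 H
  1 × N: no H
  1 × O: no H
  Total hydrogens = 18.
Molecular formula: C10H18N2O3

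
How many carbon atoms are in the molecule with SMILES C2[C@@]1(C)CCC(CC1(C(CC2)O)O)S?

11

The symbol for carbon appears 11 times in the SMILES.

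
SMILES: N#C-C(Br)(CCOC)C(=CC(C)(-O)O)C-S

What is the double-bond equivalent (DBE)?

Molecular formula from the SMILES: C10H16BrNO3S.
DoU = (2C + 2 + N − H − X)/2 = (2·10 + 2 + 1 − 16 − 1)/2 = 6/2 = 3.
(Structurally: 0 ring(s) + 3 π bond(s) = 3.)

3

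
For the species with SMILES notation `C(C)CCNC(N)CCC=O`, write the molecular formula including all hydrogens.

C8H18N2O

Heavy atoms from the SMILES: 8 C, 2 N, 1 O.
Implicit hydrogens by atom environment:
  5 × C: 2 H each → 10
  2 × C: 1 H each → 2
  1 × C: 3 H
  1 × N: 2 H
  1 × N: 1 H
  1 × O: no H
  Total hydrogens = 18.
Molecular formula: C8H18N2O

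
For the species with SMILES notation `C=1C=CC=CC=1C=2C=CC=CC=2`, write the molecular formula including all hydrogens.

Heavy atoms from the SMILES: 12 C.
Implicit hydrogens by atom environment:
  10 × C (aromatic): 1 H each → 10
  2 × C (aromatic): no H
  Total hydrogens = 10.
Molecular formula: C12H10

C12H10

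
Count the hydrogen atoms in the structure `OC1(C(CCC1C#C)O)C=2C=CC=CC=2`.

14

Hydrogens are implicit in SMILES; fill each atom to its normal valence:
  5 × C (aromatic): 1 H each → 5
  3 × C: 1 H each → 3
  2 × C: 2 H each → 4
  2 × C: no H
  2 × O: 1 H each → 2
  1 × C (aromatic): no H
  Total hydrogens = 14.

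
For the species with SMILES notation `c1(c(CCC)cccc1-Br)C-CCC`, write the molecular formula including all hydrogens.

C13H19Br

Heavy atoms from the SMILES: 1 Br, 13 C.
Implicit hydrogens by atom environment:
  5 × C: 2 H each → 10
  3 × C (aromatic): 1 H each → 3
  3 × C (aromatic): no H
  2 × C: 3 H each → 6
  1 × Br: no H
  Total hydrogens = 19.
Molecular formula: C13H19Br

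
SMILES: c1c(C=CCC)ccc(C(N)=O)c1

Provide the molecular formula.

C11H13NO

Heavy atoms from the SMILES: 11 C, 1 N, 1 O.
Implicit hydrogens by atom environment:
  4 × C (aromatic): 1 H each → 4
  2 × C: 1 H each → 2
  2 × C (aromatic): no H
  1 × C: 3 H
  1 × C: 2 H
  1 × C: no H
  1 × N: 2 H
  1 × O: no H
  Total hydrogens = 13.
Molecular formula: C11H13NO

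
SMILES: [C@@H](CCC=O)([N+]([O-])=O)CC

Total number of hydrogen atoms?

Hydrogens are implicit in SMILES; fill each atom to its normal valence:
  3 × C: 2 H each → 6
  2 × C: 1 H each → 2
  2 × O: no H
  1 × C: 3 H
  1 × N (charge +1): no H
  1 × O (charge -1): no H
  Total hydrogens = 11.

11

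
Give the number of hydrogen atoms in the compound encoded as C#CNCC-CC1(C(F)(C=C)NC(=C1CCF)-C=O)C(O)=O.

18

Hydrogens are implicit in SMILES; fill each atom to its normal valence:
  6 × C: 2 H each → 12
  6 × C: no H
  3 × C: 1 H each → 3
  2 × F: no H
  2 × N: 1 H each → 2
  2 × O: no H
  1 × O: 1 H
  Total hydrogens = 18.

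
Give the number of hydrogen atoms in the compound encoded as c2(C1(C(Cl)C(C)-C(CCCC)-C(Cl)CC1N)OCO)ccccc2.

Hydrogens are implicit in SMILES; fill each atom to its normal valence:
  5 × C: 2 H each → 10
  5 × C: 1 H each → 5
  5 × C (aromatic): 1 H each → 5
  2 × C: 3 H each → 6
  2 × Cl: no H
  1 × C: no H
  1 × C (aromatic): no H
  1 × N: 2 H
  1 × O: 1 H
  1 × O: no H
  Total hydrogens = 29.

29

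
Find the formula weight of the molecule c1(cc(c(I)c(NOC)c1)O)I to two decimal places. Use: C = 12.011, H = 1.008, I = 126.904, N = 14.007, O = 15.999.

Molecular formula: C7H7I2NO2.
M = 7×12.011 + 7×1.008 + 2×126.904 + 1×14.007 + 2×15.999 = 390.95 g/mol.

390.95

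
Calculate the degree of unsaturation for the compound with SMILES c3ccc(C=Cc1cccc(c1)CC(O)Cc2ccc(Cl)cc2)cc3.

13

Molecular formula from the SMILES: C23H21ClO.
DoU = (2C + 2 + N − H − X)/2 = (2·23 + 2 + 0 − 21 − 1)/2 = 26/2 = 13.
(Structurally: 3 ring(s) + 10 π bond(s) = 13.)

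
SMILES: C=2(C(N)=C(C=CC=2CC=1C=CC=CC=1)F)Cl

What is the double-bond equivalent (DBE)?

8

Molecular formula from the SMILES: C13H11ClFN.
DoU = (2C + 2 + N − H − X)/2 = (2·13 + 2 + 1 − 11 − 2)/2 = 16/2 = 8.
(Structurally: 2 ring(s) + 6 π bond(s) = 8.)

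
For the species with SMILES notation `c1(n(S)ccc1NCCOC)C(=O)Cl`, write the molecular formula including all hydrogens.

C8H11ClN2O2S

Heavy atoms from the SMILES: 8 C, 1 Cl, 2 N, 2 O, 1 S.
Implicit hydrogens by atom environment:
  2 × C: 2 H each → 4
  2 × C (aromatic): 1 H each → 2
  2 × C (aromatic): no H
  2 × O: no H
  1 × C: 3 H
  1 × C: no H
  1 × Cl: no H
  1 × N: 1 H
  1 × N (aromatic): no H
  1 × S: 1 H
  Total hydrogens = 11.
Molecular formula: C8H11ClN2O2S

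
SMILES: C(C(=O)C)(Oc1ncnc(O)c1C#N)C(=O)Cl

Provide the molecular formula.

C9H6ClN3O4

Heavy atoms from the SMILES: 9 C, 1 Cl, 3 N, 4 O.
Implicit hydrogens by atom environment:
  3 × C (aromatic): no H
  3 × C: no H
  3 × O: no H
  2 × N (aromatic): no H
  1 × C: 3 H
  1 × C (aromatic): 1 H
  1 × C: 1 H
  1 × Cl: no H
  1 × N: no H
  1 × O: 1 H
  Total hydrogens = 6.
Molecular formula: C9H6ClN3O4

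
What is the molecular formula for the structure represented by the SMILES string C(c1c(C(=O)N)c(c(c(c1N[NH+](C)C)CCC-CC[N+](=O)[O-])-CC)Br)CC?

C19H32BrN4O3+

Heavy atoms from the SMILES: 1 Br, 19 C, 4 N, 3 O.
Implicit hydrogens by atom environment:
  8 × C: 2 H each → 16
  6 × C (aromatic): no H
  4 × C: 3 H each → 12
  2 × O: no H
  1 × Br: no H
  1 × C: no H
  1 × N: 2 H
  1 × N: 1 H
  1 × N (charge +1): 1 H
  1 × N (charge +1): no H
  1 × O (charge -1): no H
  Total hydrogens = 32.
Net charge +1.
Molecular formula: C19H32BrN4O3+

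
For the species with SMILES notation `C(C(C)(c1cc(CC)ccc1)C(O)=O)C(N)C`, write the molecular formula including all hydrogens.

Heavy atoms from the SMILES: 14 C, 1 N, 2 O.
Implicit hydrogens by atom environment:
  4 × C (aromatic): 1 H each → 4
  3 × C: 3 H each → 9
  2 × C: 2 H each → 4
  2 × C: no H
  2 × C (aromatic): no H
  1 × C: 1 H
  1 × N: 2 H
  1 × O: 1 H
  1 × O: no H
  Total hydrogens = 21.
Molecular formula: C14H21NO2

C14H21NO2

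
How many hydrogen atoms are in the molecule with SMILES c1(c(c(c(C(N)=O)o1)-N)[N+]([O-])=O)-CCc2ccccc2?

Hydrogens are implicit in SMILES; fill each atom to its normal valence:
  5 × C (aromatic): 1 H each → 5
  5 × C (aromatic): no H
  2 × C: 2 H each → 4
  2 × N: 2 H each → 4
  2 × O: no H
  1 × C: no H
  1 × N (charge +1): no H
  1 × O (aromatic): no H
  1 × O (charge -1): no H
  Total hydrogens = 13.

13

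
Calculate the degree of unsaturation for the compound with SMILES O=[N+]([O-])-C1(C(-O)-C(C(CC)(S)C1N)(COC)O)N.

2

Molecular formula from the SMILES: C9H19N3O5S.
DoU = (2C + 2 + N − H − X)/2 = (2·9 + 2 + 3 − 19 − 0)/2 = 4/2 = 2.
(Structurally: 1 ring(s) + 1 π bond(s) = 2.)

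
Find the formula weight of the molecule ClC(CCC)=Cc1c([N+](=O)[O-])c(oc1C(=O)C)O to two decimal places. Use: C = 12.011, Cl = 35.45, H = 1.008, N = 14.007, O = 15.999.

273.67

Molecular formula: C11H12ClNO5.
M = 11×12.011 + 1×35.45 + 12×1.008 + 1×14.007 + 5×15.999 = 273.67 g/mol.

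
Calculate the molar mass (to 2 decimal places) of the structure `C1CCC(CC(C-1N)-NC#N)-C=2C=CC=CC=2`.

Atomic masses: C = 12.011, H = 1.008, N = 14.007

229.33

Molecular formula: C14H19N3.
M = 14×12.011 + 19×1.008 + 3×14.007 = 229.33 g/mol.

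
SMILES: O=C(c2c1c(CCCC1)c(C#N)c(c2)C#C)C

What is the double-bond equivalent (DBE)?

Molecular formula from the SMILES: C15H13NO.
DoU = (2C + 2 + N − H − X)/2 = (2·15 + 2 + 1 − 13 − 0)/2 = 20/2 = 10.
(Structurally: 2 ring(s) + 8 π bond(s) = 10.)

10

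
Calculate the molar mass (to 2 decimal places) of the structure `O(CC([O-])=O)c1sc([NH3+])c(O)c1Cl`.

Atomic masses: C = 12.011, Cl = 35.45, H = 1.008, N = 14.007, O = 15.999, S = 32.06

Molecular formula: C6H6ClNO4S.
M = 6×12.011 + 1×35.45 + 6×1.008 + 1×14.007 + 4×15.999 + 1×32.06 = 223.63 g/mol.

223.63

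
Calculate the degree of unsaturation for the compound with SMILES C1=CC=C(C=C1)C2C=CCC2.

6

Molecular formula from the SMILES: C11H12.
DoU = (2C + 2 + N − H − X)/2 = (2·11 + 2 + 0 − 12 − 0)/2 = 12/2 = 6.
(Structurally: 2 ring(s) + 4 π bond(s) = 6.)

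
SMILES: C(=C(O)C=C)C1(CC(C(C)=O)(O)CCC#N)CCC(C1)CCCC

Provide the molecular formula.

Heavy atoms from the SMILES: 20 C, 1 N, 3 O.
Implicit hydrogens by atom environment:
  10 × C: 2 H each → 20
  5 × C: no H
  3 × C: 1 H each → 3
  2 × C: 3 H each → 6
  2 × O: 1 H each → 2
  1 × N: no H
  1 × O: no H
  Total hydrogens = 31.
Molecular formula: C20H31NO3

C20H31NO3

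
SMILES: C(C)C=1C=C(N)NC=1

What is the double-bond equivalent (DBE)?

Molecular formula from the SMILES: C6H10N2.
DoU = (2C + 2 + N − H − X)/2 = (2·6 + 2 + 2 − 10 − 0)/2 = 6/2 = 3.
(Structurally: 1 ring(s) + 2 π bond(s) = 3.)

3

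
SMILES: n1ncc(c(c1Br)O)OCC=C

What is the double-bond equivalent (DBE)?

5

Molecular formula from the SMILES: C7H7BrN2O2.
DoU = (2C + 2 + N − H − X)/2 = (2·7 + 2 + 2 − 7 − 1)/2 = 10/2 = 5.
(Structurally: 1 ring(s) + 4 π bond(s) = 5.)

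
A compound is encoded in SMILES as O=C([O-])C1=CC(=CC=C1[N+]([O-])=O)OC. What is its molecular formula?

Heavy atoms from the SMILES: 8 C, 1 N, 5 O.
Implicit hydrogens by atom environment:
  3 × C (aromatic): 1 H each → 3
  3 × C (aromatic): no H
  3 × O: no H
  2 × O (charge -1): no H
  1 × C: 3 H
  1 × C: no H
  1 × N (charge +1): no H
  Total hydrogens = 6.
Net charge -1.
Molecular formula: C8H6NO5-

C8H6NO5-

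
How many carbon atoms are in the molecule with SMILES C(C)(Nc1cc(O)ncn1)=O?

The symbol for carbon appears 6 times in the SMILES. Lowercase c denotes aromatic carbon and counts toward C.

6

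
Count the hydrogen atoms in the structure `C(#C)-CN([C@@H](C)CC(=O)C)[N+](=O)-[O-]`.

Hydrogens are implicit in SMILES; fill each atom to its normal valence:
  2 × C: 3 H each → 6
  2 × C: 2 H each → 4
  2 × C: 1 H each → 2
  2 × C: no H
  2 × O: no H
  1 × N: no H
  1 × N (charge +1): no H
  1 × O (charge -1): no H
  Total hydrogens = 12.

12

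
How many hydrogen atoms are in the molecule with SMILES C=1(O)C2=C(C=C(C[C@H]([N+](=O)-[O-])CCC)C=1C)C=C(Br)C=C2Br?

Hydrogens are implicit in SMILES; fill each atom to its normal valence:
  7 × C (aromatic): no H
  3 × C: 2 H each → 6
  3 × C (aromatic): 1 H each → 3
  2 × Br: no H
  2 × C: 3 H each → 6
  1 × C: 1 H
  1 × N (charge +1): no H
  1 × O: 1 H
  1 × O: no H
  1 × O (charge -1): no H
  Total hydrogens = 17.

17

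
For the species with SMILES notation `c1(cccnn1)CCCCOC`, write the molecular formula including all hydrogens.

C9H14N2O

Heavy atoms from the SMILES: 9 C, 2 N, 1 O.
Implicit hydrogens by atom environment:
  4 × C: 2 H each → 8
  3 × C (aromatic): 1 H each → 3
  2 × N (aromatic): no H
  1 × C: 3 H
  1 × C (aromatic): no H
  1 × O: no H
  Total hydrogens = 14.
Molecular formula: C9H14N2O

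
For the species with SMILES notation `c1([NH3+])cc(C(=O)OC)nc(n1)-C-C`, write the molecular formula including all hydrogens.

Heavy atoms from the SMILES: 8 C, 3 N, 2 O.
Implicit hydrogens by atom environment:
  3 × C (aromatic): no H
  2 × C: 3 H each → 6
  2 × N (aromatic): no H
  2 × O: no H
  1 × C: 2 H
  1 × C (aromatic): 1 H
  1 × C: no H
  1 × N (charge +1): 3 H
  Total hydrogens = 12.
Net charge +1.
Molecular formula: C8H12N3O2+

C8H12N3O2+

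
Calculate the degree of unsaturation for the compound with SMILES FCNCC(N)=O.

1

Molecular formula from the SMILES: C3H7FN2O.
DoU = (2C + 2 + N − H − X)/2 = (2·3 + 2 + 2 − 7 − 1)/2 = 2/2 = 1.
(Structurally: 0 ring(s) + 1 π bond(s) = 1.)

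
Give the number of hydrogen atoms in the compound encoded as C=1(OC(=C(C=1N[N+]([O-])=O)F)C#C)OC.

5

Hydrogens are implicit in SMILES; fill each atom to its normal valence:
  4 × C (aromatic): no H
  2 × O: no H
  1 × C: 3 H
  1 × C: 1 H
  1 × C: no H
  1 × F: no H
  1 × N: 1 H
  1 × N (charge +1): no H
  1 × O (aromatic): no H
  1 × O (charge -1): no H
  Total hydrogens = 5.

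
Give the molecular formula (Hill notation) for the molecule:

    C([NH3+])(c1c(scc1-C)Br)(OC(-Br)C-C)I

Heavy atoms from the SMILES: 2 Br, 9 C, 1 I, 1 N, 1 O, 1 S.
Implicit hydrogens by atom environment:
  3 × C (aromatic): no H
  2 × Br: no H
  2 × C: 3 H each → 6
  1 × C: 2 H
  1 × C (aromatic): 1 H
  1 × C: 1 H
  1 × C: no H
  1 × I: no H
  1 × N (charge +1): 3 H
  1 × O: no H
  1 × S (aromatic): no H
  Total hydrogens = 13.
Net charge +1.
Molecular formula: C9H13Br2INOS+

C9H13Br2INOS+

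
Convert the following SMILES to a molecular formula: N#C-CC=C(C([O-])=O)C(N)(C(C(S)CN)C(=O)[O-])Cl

[C10H12ClN3O4S]2-

Heavy atoms from the SMILES: 10 C, 1 Cl, 3 N, 4 O, 1 S.
Implicit hydrogens by atom environment:
  5 × C: no H
  3 × C: 1 H each → 3
  2 × C: 2 H each → 4
  2 × N: 2 H each → 4
  2 × O: no H
  2 × O (charge -1): no H
  1 × Cl: no H
  1 × N: no H
  1 × S: 1 H
  Total hydrogens = 12.
Net charge -2.
Molecular formula: [C10H12ClN3O4S]2-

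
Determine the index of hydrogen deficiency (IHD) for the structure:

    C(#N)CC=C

3

Molecular formula from the SMILES: C4H5N.
DoU = (2C + 2 + N − H − X)/2 = (2·4 + 2 + 1 − 5 − 0)/2 = 6/2 = 3.
(Structurally: 0 ring(s) + 3 π bond(s) = 3.)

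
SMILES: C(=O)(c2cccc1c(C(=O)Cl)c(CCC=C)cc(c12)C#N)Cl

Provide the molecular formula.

C17H11Cl2NO2

Heavy atoms from the SMILES: 17 C, 2 Cl, 1 N, 2 O.
Implicit hydrogens by atom environment:
  6 × C (aromatic): no H
  4 × C (aromatic): 1 H each → 4
  3 × C: 2 H each → 6
  3 × C: no H
  2 × Cl: no H
  2 × O: no H
  1 × C: 1 H
  1 × N: no H
  Total hydrogens = 11.
Molecular formula: C17H11Cl2NO2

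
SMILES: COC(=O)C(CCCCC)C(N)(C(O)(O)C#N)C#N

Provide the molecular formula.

C12H19N3O4

Heavy atoms from the SMILES: 12 C, 3 N, 4 O.
Implicit hydrogens by atom environment:
  5 × C: no H
  4 × C: 2 H each → 8
  2 × C: 3 H each → 6
  2 × N: no H
  2 × O: 1 H each → 2
  2 × O: no H
  1 × C: 1 H
  1 × N: 2 H
  Total hydrogens = 19.
Molecular formula: C12H19N3O4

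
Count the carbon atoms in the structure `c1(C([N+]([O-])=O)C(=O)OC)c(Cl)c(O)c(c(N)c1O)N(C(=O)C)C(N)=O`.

The symbol for carbon appears 12 times in the SMILES. Lowercase c denotes aromatic carbon and counts toward C.

12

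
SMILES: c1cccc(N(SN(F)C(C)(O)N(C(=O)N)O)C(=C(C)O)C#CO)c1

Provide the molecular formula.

C14H17FN4O5S

Heavy atoms from the SMILES: 14 C, 1 F, 4 N, 5 O, 1 S.
Implicit hydrogens by atom environment:
  6 × C: no H
  5 × C (aromatic): 1 H each → 5
  4 × O: 1 H each → 4
  3 × N: no H
  2 × C: 3 H each → 6
  1 × C (aromatic): no H
  1 × F: no H
  1 × N: 2 H
  1 × O: no H
  1 × S: no H
  Total hydrogens = 17.
Molecular formula: C14H17FN4O5S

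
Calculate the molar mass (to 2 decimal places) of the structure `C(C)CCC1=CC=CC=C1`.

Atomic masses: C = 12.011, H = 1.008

Molecular formula: C10H14.
M = 10×12.011 + 14×1.008 = 134.22 g/mol.

134.22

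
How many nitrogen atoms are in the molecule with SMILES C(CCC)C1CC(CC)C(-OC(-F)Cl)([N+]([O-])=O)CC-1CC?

The symbol for nitrogen appears 1 time in the SMILES.

1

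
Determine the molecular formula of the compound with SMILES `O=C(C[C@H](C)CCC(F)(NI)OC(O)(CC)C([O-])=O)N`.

C11H19FIN2O5-

Heavy atoms from the SMILES: 11 C, 1 F, 1 I, 2 N, 5 O.
Implicit hydrogens by atom environment:
  4 × C: 2 H each → 8
  4 × C: no H
  3 × O: no H
  2 × C: 3 H each → 6
  1 × C: 1 H
  1 × F: no H
  1 × I: no H
  1 × N: 2 H
  1 × N: 1 H
  1 × O: 1 H
  1 × O (charge -1): no H
  Total hydrogens = 19.
Net charge -1.
Molecular formula: C11H19FIN2O5-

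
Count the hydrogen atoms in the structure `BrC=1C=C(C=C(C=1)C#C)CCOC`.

Hydrogens are implicit in SMILES; fill each atom to its normal valence:
  3 × C (aromatic): 1 H each → 3
  3 × C (aromatic): no H
  2 × C: 2 H each → 4
  1 × Br: no H
  1 × C: 3 H
  1 × C: 1 H
  1 × C: no H
  1 × O: no H
  Total hydrogens = 11.

11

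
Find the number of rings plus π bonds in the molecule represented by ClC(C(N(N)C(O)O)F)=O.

Molecular formula from the SMILES: C3H6ClFN2O3.
DoU = (2C + 2 + N − H − X)/2 = (2·3 + 2 + 2 − 6 − 2)/2 = 2/2 = 1.
(Structurally: 0 ring(s) + 1 π bond(s) = 1.)

1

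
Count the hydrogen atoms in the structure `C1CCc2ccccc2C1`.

12

Hydrogens are implicit in SMILES; fill each atom to its normal valence:
  4 × C: 2 H each → 8
  4 × C (aromatic): 1 H each → 4
  2 × C (aromatic): no H
  Total hydrogens = 12.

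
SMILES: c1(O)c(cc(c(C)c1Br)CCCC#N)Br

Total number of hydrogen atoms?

11

Hydrogens are implicit in SMILES; fill each atom to its normal valence:
  5 × C (aromatic): no H
  3 × C: 2 H each → 6
  2 × Br: no H
  1 × C: 3 H
  1 × C (aromatic): 1 H
  1 × C: no H
  1 × N: no H
  1 × O: 1 H
  Total hydrogens = 11.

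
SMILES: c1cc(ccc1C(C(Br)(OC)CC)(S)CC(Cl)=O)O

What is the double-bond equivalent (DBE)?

Molecular formula from the SMILES: C13H16BrClO3S.
DoU = (2C + 2 + N − H − X)/2 = (2·13 + 2 + 0 − 16 − 2)/2 = 10/2 = 5.
(Structurally: 1 ring(s) + 4 π bond(s) = 5.)

5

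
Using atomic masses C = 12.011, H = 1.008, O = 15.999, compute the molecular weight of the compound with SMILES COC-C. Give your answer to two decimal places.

Molecular formula: C3H8O.
M = 3×12.011 + 8×1.008 + 1×15.999 = 60.10 g/mol.

60.10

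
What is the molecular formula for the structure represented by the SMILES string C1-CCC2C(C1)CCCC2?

C10H18

Heavy atoms from the SMILES: 10 C.
Implicit hydrogens by atom environment:
  8 × C: 2 H each → 16
  2 × C: 1 H each → 2
  Total hydrogens = 18.
Molecular formula: C10H18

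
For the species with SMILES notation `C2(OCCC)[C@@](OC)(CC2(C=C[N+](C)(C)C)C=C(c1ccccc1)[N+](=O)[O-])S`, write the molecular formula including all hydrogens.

Heavy atoms from the SMILES: 21 C, 2 N, 4 O, 1 S.
Implicit hydrogens by atom environment:
  5 × C: 3 H each → 15
  5 × C (aromatic): 1 H each → 5
  4 × C: 1 H each → 4
  3 × C: 2 H each → 6
  3 × C: no H
  3 × O: no H
  2 × N (charge +1): no H
  1 × C (aromatic): no H
  1 × O (charge -1): no H
  1 × S: 1 H
  Total hydrogens = 31.
Net charge +1.
Molecular formula: C21H31N2O4S+

C21H31N2O4S+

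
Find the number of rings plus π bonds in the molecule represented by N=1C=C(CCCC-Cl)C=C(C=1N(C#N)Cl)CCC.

Molecular formula from the SMILES: C13H17Cl2N3.
DoU = (2C + 2 + N − H − X)/2 = (2·13 + 2 + 3 − 17 − 2)/2 = 12/2 = 6.
(Structurally: 1 ring(s) + 5 π bond(s) = 6.)

6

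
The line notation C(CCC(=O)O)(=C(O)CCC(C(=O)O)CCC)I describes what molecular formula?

Heavy atoms from the SMILES: 12 C, 1 I, 5 O.
Implicit hydrogens by atom environment:
  6 × C: 2 H each → 12
  4 × C: no H
  3 × O: 1 H each → 3
  2 × O: no H
  1 × C: 3 H
  1 × C: 1 H
  1 × I: no H
  Total hydrogens = 19.
Molecular formula: C12H19IO5

C12H19IO5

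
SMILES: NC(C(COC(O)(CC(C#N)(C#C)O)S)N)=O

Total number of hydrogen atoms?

13

Hydrogens are implicit in SMILES; fill each atom to its normal valence:
  5 × C: no H
  2 × C: 2 H each → 4
  2 × C: 1 H each → 2
  2 × N: 2 H each → 4
  2 × O: 1 H each → 2
  2 × O: no H
  1 × N: no H
  1 × S: 1 H
  Total hydrogens = 13.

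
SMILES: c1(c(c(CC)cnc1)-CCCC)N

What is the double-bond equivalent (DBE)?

4

Molecular formula from the SMILES: C11H18N2.
DoU = (2C + 2 + N − H − X)/2 = (2·11 + 2 + 2 − 18 − 0)/2 = 8/2 = 4.
(Structurally: 1 ring(s) + 3 π bond(s) = 4.)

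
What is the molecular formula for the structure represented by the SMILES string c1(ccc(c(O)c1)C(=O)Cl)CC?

C9H9ClO2

Heavy atoms from the SMILES: 9 C, 1 Cl, 2 O.
Implicit hydrogens by atom environment:
  3 × C (aromatic): 1 H each → 3
  3 × C (aromatic): no H
  1 × C: 3 H
  1 × C: 2 H
  1 × C: no H
  1 × Cl: no H
  1 × O: 1 H
  1 × O: no H
  Total hydrogens = 9.
Molecular formula: C9H9ClO2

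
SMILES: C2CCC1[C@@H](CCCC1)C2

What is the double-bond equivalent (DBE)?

Molecular formula from the SMILES: C10H18.
DoU = (2C + 2 + N − H − X)/2 = (2·10 + 2 + 0 − 18 − 0)/2 = 4/2 = 2.
(Structurally: 2 ring(s) + 0 π bond(s) = 2.)

2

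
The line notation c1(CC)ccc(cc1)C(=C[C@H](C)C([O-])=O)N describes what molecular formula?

C13H16NO2-

Heavy atoms from the SMILES: 13 C, 1 N, 2 O.
Implicit hydrogens by atom environment:
  4 × C (aromatic): 1 H each → 4
  2 × C: 3 H each → 6
  2 × C: 1 H each → 2
  2 × C: no H
  2 × C (aromatic): no H
  1 × C: 2 H
  1 × N: 2 H
  1 × O: no H
  1 × O (charge -1): no H
  Total hydrogens = 16.
Net charge -1.
Molecular formula: C13H16NO2-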